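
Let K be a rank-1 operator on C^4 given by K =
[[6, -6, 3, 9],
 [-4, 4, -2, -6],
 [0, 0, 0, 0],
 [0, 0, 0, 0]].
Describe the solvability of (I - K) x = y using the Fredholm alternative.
(I - K) is invertible (det(I - K) = -9 ≠ 0), so for every y in C^4 the equation (I - K) x = y has a unique solution.

K has rank 1, so it is an outer product K = u v^T: every row of K is a multiple of one row vector. Reading off the entries, u = (3, -2, 0, 0) and v = (2, -2, 1, 3) (row i of K equals u_i·v^T). A rank-one matrix u v^T satisfies K u = u (v·u) and kills the (3)-dimensional subspace v^⊥, so its characteristic polynomial is lambda^3 (lambda - v·u) with v·u = tr K = 10. Hence the eigenvalues of I - K are 1 (multiplicity 3) and 1 - (10) = -9, so det(I - K) = -9. (Direct check: I - K =
[[-5, 6, -3, -9],
 [4, -3, 2, 6],
 [0, 0, 1, 0],
 [0, 0, 0, 1]]
has determinant -9.) The finite-dimensional Fredholm alternative says: either (I - K) is invertible, or ker(I - K) ≠ {0} and then range(I - K) = ker((I - K)^*)^⊥, with dim ker(I - K) = dim ker((I - K)^*). Since det(I - K) ≠ 0, 1 is not an eigenvalue of K and ker(I - K) = {0}, so we are in the first case: for every y there is a unique x = (I - K)^(-1) y. Explicitly, by the Sherman–Morrison formula, (I - u v^T)^(-1) = I + u v^T/(1 - v·u), i.e. (I - K)^(-1) = I + K/(-9).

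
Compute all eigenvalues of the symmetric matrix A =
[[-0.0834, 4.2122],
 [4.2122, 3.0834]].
sigma(A) ≈ {-3, 6}

A is real symmetric, so its spectrum consists of real eigenvalues. Expanding the characteristic polynomial of the displayed matrix gives
  det(λ I - A) = p(λ) = λ^2 + (-3)λ + (-18).
Solving p(λ) = 0 yields eigenvalues ≈ -3, 6. (A is shown rounded to 4 decimals, so these recover the underlying integer eigenvalues to within that precision.)
Verification: the trace of A = 3 equals the sum of eigenvalues 3, and det(A) ≈ -17.9998 matches the eigenvalue product -18.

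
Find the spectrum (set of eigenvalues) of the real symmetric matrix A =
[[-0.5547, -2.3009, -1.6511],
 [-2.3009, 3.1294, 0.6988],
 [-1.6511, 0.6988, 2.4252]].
sigma(A) ≈ {-2, 2, 5}

A is real symmetric, so its spectrum consists of real eigenvalues. Expanding the characteristic polynomial of the displayed matrix gives
  det(λ I - A) = p(λ) = λ^3 + (-5)λ^2 + (-4)λ + (20).
Solving p(λ) = 0 yields eigenvalues ≈ -2, 2, 5. (A is shown rounded to 4 decimals, so these recover the underlying integer eigenvalues to within that precision.)
Verification: the trace of A = 5 equals the sum of eigenvalues 5, and det(A) ≈ -20.0000 matches the eigenvalue product -20.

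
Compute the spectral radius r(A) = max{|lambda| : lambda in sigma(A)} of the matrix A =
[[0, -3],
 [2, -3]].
r(A) = sqrt(6) ≈ 2.4495

The eigenvalues of A are the roots of its characteristic polynomial. With M = A (coefficients from the trace and determinant):
  p(λ) = det(λ I - M) = λ^2 + 3λ + 6.
For λ^2 + 3λ + 6 the discriminant is -15. It is negative, so the roots are the complex-conjugate pair λ = -3/2 ± (sqrt(15)/2) i ≈ -1.5 ± 1.9365i. For a conjugate pair the product of the roots equals the constant term, so |λ|^2 = 6 and |λ| = sqrt(6) ≈ 2.4495.
Thus the eigenvalues (to 4 decimals) are -1.5 ± 1.9365i (modulus 2.4495). The spectral radius is the largest modulus: r(A) = sqrt(6) ≈ 2.4495. (Cross-check: r(A) ≤ ||A||_2 ≈ 4.4966; equality holds whenever A is normal, though it can also hold for some non-normal A.)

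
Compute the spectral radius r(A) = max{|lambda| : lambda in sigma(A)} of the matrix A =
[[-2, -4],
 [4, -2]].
r(A) = sqrt(20) ≈ 4.4721

The eigenvalues of A are the roots of its characteristic polynomial. With M = A (coefficients from the trace and determinant):
  p(λ) = det(λ I - M) = λ^2 + 4λ + 20.
For λ^2 + 4λ + 20 the discriminant is -64. It is negative, so the roots are the complex-conjugate pair λ = -2 ± (sqrt(64)/2) i ≈ -2 ± 4i. For a conjugate pair the product of the roots equals the constant term, so |λ|^2 = 20 and |λ| = sqrt(20) ≈ 4.4721.
Thus the eigenvalues (to 4 decimals) are -2 ± 4i (modulus 4.4721). The spectral radius is the largest modulus: r(A) = sqrt(20) ≈ 4.4721. (Cross-check: r(A) ≤ ||A||_2 ≈ 4.4721; equality holds whenever A is normal, though it can also hold for some non-normal A.)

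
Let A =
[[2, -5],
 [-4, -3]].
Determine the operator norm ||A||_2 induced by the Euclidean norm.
||A||_2 = sqrt((54 + sqrt(212))/2) ≈ 5.8549 (= sqrt(largest eigenvalue of A^T A))

||A||_2 = sigma_max(A) = sqrt(lambda_max(A^T A)). Form the symmetric matrix M = A^T A =
[[20, 2],
 [2, 34]].
Its characteristic polynomial (trace, determinant of M give the coefficients) is
  p(λ) = det(λ I - M) = λ^2 - 54λ + 676.
For λ^2 - 54λ + 676 the discriminant is 212. It is nonnegative but not a perfect square, so the roots are real and irrational: λ = (54 ± sqrt(212))/2 ≈ 34.2801, 19.7199.
So the eigenvalues of A^T A are ≈ 19.7199, 34.2801 (all ≥ 0, as they must be for A^T A). The largest is λ_max = (54 + sqrt(212))/2 ≈ 34.2801, hence ||A||_2 = sqrt(λ_max) = sqrt((54 + sqrt(212))/2) ≈ 5.8549.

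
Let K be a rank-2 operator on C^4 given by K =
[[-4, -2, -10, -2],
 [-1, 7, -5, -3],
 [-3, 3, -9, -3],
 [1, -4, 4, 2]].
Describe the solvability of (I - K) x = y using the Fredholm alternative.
(I - K) is invertible (det(I - K) = -77 ≠ 0), so for every y in C^4 the equation (I - K) x = y has a unique solution.

K has rank 2 and factors as K = U V^T = u1 v1^T + u2 v2^T with u1 = (2, 3, 3, -2), v1 = (-1, 1, -3, -1), u2 = (2, -2, 0, 1), v2 = (-1, -2, -2, 0) (multiplying out reproduces the displayed K). The nonzero eigenvalues of U V^T coincide with those of the 2 x 2 matrix G = V^T U = [[v1·u1, v1·u2], [v2·u1, v2·u2]] = [[-6, -5], [-14, 2]], and by the Sylvester determinant identity det(I_4 - U V^T) = det(I_2 - V^T U) = det([[7, 5], [14, -1]]) = (7)(-1) - (5)(14) = -77. (Direct check: I - K =
[[5, 2, 10, 2],
 [1, -6, 5, 3],
 [3, -3, 10, 3],
 [-1, 4, -4, -1]]
has determinant -77.) The finite-dimensional Fredholm alternative says: either (I - K) is invertible, or ker(I - K) ≠ {0} and then range(I - K) = ker((I - K)^*)^⊥, with dim ker(I - K) = dim ker((I - K)^*). Since det(I - K) ≠ 0, 1 is not an eigenvalue of K and ker(I - K) = {0}, so we are in the first case: for every y there is a unique x = (I - K)^(-1) y. (Explicitly, by the Woodbury identity, (I - U V^T)^(-1) = I + U (I_2 - G)^(-1) V^T.)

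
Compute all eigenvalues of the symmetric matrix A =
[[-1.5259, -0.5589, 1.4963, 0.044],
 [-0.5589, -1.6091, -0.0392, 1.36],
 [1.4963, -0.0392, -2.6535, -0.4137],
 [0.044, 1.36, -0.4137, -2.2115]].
sigma(A) ≈ {-4, -3, -1, 0}

A is real symmetric, so its spectrum consists of real eigenvalues. Expanding the characteristic polynomial of the displayed matrix gives
  det(λ I - A) = p(λ) = λ^4 + (8)λ^3 + (19)λ^2 + (12)λ + (0).
Solving p(λ) = 0 yields eigenvalues ≈ -4, -3, -1, 0. (A is shown rounded to 4 decimals, so these recover the underlying integer eigenvalues to within that precision.)
Verification: the trace of A = -8 equals the sum of eigenvalues -8, and det(A) ≈ -0.0004 matches the eigenvalue product 0.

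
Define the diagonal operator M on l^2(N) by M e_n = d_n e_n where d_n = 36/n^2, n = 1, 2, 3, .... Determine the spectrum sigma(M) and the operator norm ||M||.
sigma(M) = {36/n^2 : n ≥ 1} ∪ {0}; ||M|| = 36

A bounded diagonal operator on l^2 with diagonal entries d_n has spectrum equal to the closure of {d_n : n ≥ 1}: every d_n is an eigenvalue (with eigenvector e_n), so {d_n} ⊂ sigma(M); the spectrum is closed, so its closure is too; and for lambda not in the closure, (M - lambda I) has bounded inverse (the diagonal entries 1/(d_n - lambda) are bounded). For our sequence d_n = 36/n^2, n = 1, 2, 3, ...:
  - {d_n} = {36/n^2 : n ≥ 1}; the only limit point is 0
  - closure = {36/n^2 : n ≥ 1} ∪ {0}
For the norm: a diagonal operator has ||M|| = sup_n |d_n|. Here d_n = 36/n^2 is positive and decreasing, so sup_n |d_n| = d_1 = 36. So ||M|| = 36.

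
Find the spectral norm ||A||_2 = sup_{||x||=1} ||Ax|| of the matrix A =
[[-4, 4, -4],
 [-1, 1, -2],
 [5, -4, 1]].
||A||_2 ≈ 9.4623 (= sqrt(largest eigenvalue of A^T A))

||A||_2 = sigma_max(A) = sqrt(lambda_max(A^T A)). Form the symmetric matrix M = A^T A =
[[42, -37, 23],
 [-37, 33, -22],
 [23, -22, 21]].
Its characteristic polynomial (trace, sum of principal 2x2 minors, determinant of M give the coefficients) is
  p(λ) = det(λ I - M) = λ^3 - 96λ^2 + 579λ - 16.
No integer candidate from the rational root theorem (±divisors of 16) is a root, so the roots are irrational. The cubic discriminant is Δ = 2272541076 > 0, so there are three distinct real roots. p(0) = -16 and p(1) = 468 have opposite signs, so a root lies in (0, 1); Newton's method refines it to λ ≈ 0.0278. p(6) = 218 and p(7) = -324 have opposite signs, so a root lies in (6, 7); Newton's method refines it to λ ≈ 6.437. p(89) = -3932 and p(90) = 3494 have opposite signs, so a root lies in (89, 90); Newton's method refines it to λ ≈ 89.5353. Check (Vieta): the three roots sum to 96, matching tr M = 96.
So the eigenvalues of A^T A are ≈ 0.0278, 6.437, 89.5353 (all ≥ 0, as they must be for A^T A). The largest is λ_max ≈ 89.5353, hence ||A||_2 = sqrt(λ_max) ≈ 9.4623.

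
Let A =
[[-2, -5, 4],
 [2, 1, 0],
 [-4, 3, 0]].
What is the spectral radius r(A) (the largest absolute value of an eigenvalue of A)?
r(A) ≈ 5.2496

The eigenvalues of A are the roots of its characteristic polynomial. With M = A (coefficients from the trace, the sum of principal 2x2 minors, and det A):
  p(λ) = det(λ I - M) = λ^3 + λ^2 + 24λ - 40.
No integer candidate from the rational root theorem (±divisors of 40) is a root, so the roots are irrational. The cubic discriminant is Δ = -115040 < 0, so there is one real root and a complex-conjugate pair. p(1) = -14 and p(2) = 20 have opposite signs, so a root lies in (1, 2); Newton's method refines it to λ ≈ 1.4515. Dividing out (λ - (1.4515)) leaves approximately λ^2 + 2.4515λ + 27.5582. For λ^2 + 2.4515λ + 27.5582 the discriminant is -104.2233. It is negative, so the remaining roots are the complex-conjugate pair λ ≈ -1.2257 ± 5.1045i. Their product equals the constant term, so |λ|^2 ≈ 27.5582 and |λ| ≈ 5.2496.
Thus the eigenvalues (to 4 decimals) are 1.4515 (modulus 1.4515); -1.2257 ± 5.1045i (modulus 5.2496). The spectral radius is the largest modulus: r(A) ≈ 5.2496. (Cross-check: r(A) ≤ ||A||_2 ≈ 6.9586; equality holds whenever A is normal, though it can also hold for some non-normal A.)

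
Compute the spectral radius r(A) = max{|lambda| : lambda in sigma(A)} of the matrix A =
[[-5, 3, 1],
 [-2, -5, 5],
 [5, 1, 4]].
r(A) ≈ 6.6855

The eigenvalues of A are the roots of its characteristic polynomial. With M = A (coefficients from the trace, the sum of principal 2x2 minors, and det A):
  p(λ) = det(λ I - M) = λ^3 + 6λ^2 - 19λ - 247.
No integer candidate from the rational root theorem (±divisors of 247) is a root, so the roots are irrational. The cubic discriminant is Δ = -886559 < 0, so there is one real root and a complex-conjugate pair. p(5) = -67 and p(6) = 71 have opposite signs, so a root lies in (5, 6); Newton's method refines it to λ ≈ 5.5262. Dividing out (λ - (5.5262)) leaves approximately λ^2 + 11.5262λ + 44.6961. For λ^2 + 11.5262λ + 44.6961 the discriminant is -45.9312. It is negative, so the remaining roots are the complex-conjugate pair λ ≈ -5.7631 ± 3.3886i. Their product equals the constant term, so |λ|^2 ≈ 44.6961 and |λ| ≈ 6.6855.
Thus the eigenvalues (to 4 decimals) are 5.5262 (modulus 5.5262); -5.7631 ± 3.3886i (modulus 6.6855). The spectral radius is the largest modulus: r(A) ≈ 6.6855. (Cross-check: r(A) ≤ ||A||_2 ≈ 7.7211; equality holds whenever A is normal, though it can also hold for some non-normal A.)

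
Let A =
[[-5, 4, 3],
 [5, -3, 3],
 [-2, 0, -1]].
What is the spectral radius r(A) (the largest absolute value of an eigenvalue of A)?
r(A) ≈ 8.4531

The eigenvalues of A are the roots of its characteristic polynomial. With M = A (coefficients from the trace, the sum of principal 2x2 minors, and det A):
  p(λ) = det(λ I - M) = λ^3 + 9λ^2 + 9λ + 37.
No integer candidate from the rational root theorem (±divisors of 37) is a root, so the roots are irrational. The cubic discriminant is Δ = -87264 < 0, so there is one real root and a complex-conjugate pair. p(-9) = -44 and p(-8) = 29 have opposite signs, so a root lies in (-9, -8); Newton's method refines it to λ ≈ -8.4531. Dividing out (λ - (-8.4531)) leaves approximately λ^2 + 0.5469λ + 4.3771. For λ^2 + 0.5469λ + 4.3771 the discriminant is -17.2093. It is negative, so the remaining roots are the complex-conjugate pair λ ≈ -0.2734 ± 2.0742i. Their product equals the constant term, so |λ|^2 ≈ 4.3771 and |λ| ≈ 2.0921.
Thus the eigenvalues (to 4 decimals) are -8.4531 (modulus 8.4531); -0.2734 ± 2.0742i (modulus 2.0921). The spectral radius is the largest modulus: r(A) ≈ 8.4531. (Cross-check: r(A) ≤ ||A||_2 ≈ 8.7969; equality holds whenever A is normal, though it can also hold for some non-normal A.)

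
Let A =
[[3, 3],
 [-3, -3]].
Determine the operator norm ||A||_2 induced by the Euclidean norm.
||A||_2 = 6 (= sqrt(largest eigenvalue of A^T A))

||A||_2 = sigma_max(A) = sqrt(lambda_max(A^T A)). Form the symmetric matrix M = A^T A =
[[18, 18],
 [18, 18]].
Its characteristic polynomial (trace, determinant of M give the coefficients) is
  p(λ) = det(λ I - M) = λ^2 - 36λ.
For λ^2 - 36λ the discriminant is 1296. It is a perfect square (36^2), so the roots are rational: λ = (36 ± 36)/2 = 36, 0.
So the eigenvalues of A^T A are ≈ 0, 36 (all ≥ 0, as they must be for A^T A). The largest is λ_max = 36, hence ||A||_2 = sqrt(λ_max) = 6.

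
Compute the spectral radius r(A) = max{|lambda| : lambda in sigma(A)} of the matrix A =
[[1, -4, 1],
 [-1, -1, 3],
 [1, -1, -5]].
r(A) = (3 + sqrt(45))/2 ≈ 4.8541

The eigenvalues of A are the roots of its characteristic polynomial. With M = A (coefficients from the trace, the sum of principal 2x2 minors, and det A):
  p(λ) = det(λ I - M) = λ^3 + 5λ^2 - 3λ - 18.
By the rational root theorem any rational root is an integer divisor of 18. Testing λ = -2: p(-2) = -8 + 20 + 6 - 18 = 0, so λ = -2 is a root. Dividing out (λ + 2) leaves p(λ) = (λ + 2)(λ^2 + 3λ - 9). For λ^2 + 3λ - 9 the discriminant is 45. It is nonnegative but not a perfect square, so the roots are real and irrational: λ = (-3 ± sqrt(45))/2 ≈ 1.8541, -4.8541.
Thus the eigenvalues (to 4 decimals) are 1.8541 (modulus 1.8541); -4.8541 (modulus 4.8541); -2 (modulus 2). The spectral radius is the largest modulus: r(A) = (3 + sqrt(45))/2 ≈ 4.8541. (Cross-check: r(A) ≤ ||A||_2 ≈ 6.0445; equality holds whenever A is normal, though it can also hold for some non-normal A.)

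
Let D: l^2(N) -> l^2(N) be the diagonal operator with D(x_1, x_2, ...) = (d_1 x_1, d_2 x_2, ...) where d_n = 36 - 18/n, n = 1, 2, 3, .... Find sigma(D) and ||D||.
sigma(D) = {36 - 18/n : n ≥ 1} ∪ {36}; ||D|| = 36

A bounded diagonal operator on l^2 with diagonal entries d_n has spectrum equal to the closure of {d_n : n ≥ 1}: every d_n is an eigenvalue (with eigenvector e_n), so {d_n} ⊂ sigma(D); the spectrum is closed, so its closure is too; and for lambda not in the closure, (D - lambda I) has bounded inverse (the diagonal entries 1/(d_n - lambda) are bounded). For our sequence d_n = 36 - 18/n, n = 1, 2, 3, ...:
  - {d_n} = {36 - 18/n : n ≥ 1}; the only limit point is 36
  - closure = {36 - 18/n : n ≥ 1} ∪ {36}
For the norm: a diagonal operator has ||D|| = sup_n |d_n|. Here d_n = 36 - 18/n increases monotonically from d_1 = 18 toward 36, with all terms in [18, 36); so sup_n |d_n| = 36 (the supremum is the limit, not attained). So ||D|| = 36.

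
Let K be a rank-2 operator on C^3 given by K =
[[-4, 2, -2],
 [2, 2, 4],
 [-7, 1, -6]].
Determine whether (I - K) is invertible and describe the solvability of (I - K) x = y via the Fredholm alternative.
(I - K) is invertible (det(I - K) = -9 ≠ 0), so for every y in C^3 the equation (I - K) x = y has a unique solution.

K has rank 2 and factors as K = U V^T = u1 v1^T + u2 v2^T with u1 = (2, 2, 1), v1 = (-1, 1, 0), u2 = (-1, 2, -3), v2 = (2, 0, 2) (multiplying out reproduces the displayed K). The nonzero eigenvalues of U V^T coincide with those of the 2 x 2 matrix G = V^T U = [[v1·u1, v1·u2], [v2·u1, v2·u2]] = [[0, 3], [6, -8]], and by the Sylvester determinant identity det(I_3 - U V^T) = det(I_2 - V^T U) = det([[1, -3], [-6, 9]]) = (1)(9) - (-3)(-6) = -9. (Direct check: I - K =
[[5, -2, 2],
 [-2, -1, -4],
 [7, -1, 7]]
has determinant -9.) The finite-dimensional Fredholm alternative says: either (I - K) is invertible, or ker(I - K) ≠ {0} and then range(I - K) = ker((I - K)^*)^⊥, with dim ker(I - K) = dim ker((I - K)^*). Since det(I - K) ≠ 0, 1 is not an eigenvalue of K and ker(I - K) = {0}, so we are in the first case: for every y there is a unique x = (I - K)^(-1) y. (Explicitly, by the Woodbury identity, (I - U V^T)^(-1) = I + U (I_2 - G)^(-1) V^T.)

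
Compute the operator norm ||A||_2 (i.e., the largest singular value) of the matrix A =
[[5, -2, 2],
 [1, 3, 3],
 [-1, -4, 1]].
||A||_2 ≈ 5.9074 (= sqrt(largest eigenvalue of A^T A))

||A||_2 = sigma_max(A) = sqrt(lambda_max(A^T A)). Form the symmetric matrix M = A^T A =
[[27, -3, 12],
 [-3, 29, 1],
 [12, 1, 14]].
Its characteristic polynomial (trace, sum of principal 2x2 minors, determinant of M give the coefficients) is
  p(λ) = det(λ I - M) = λ^3 - 70λ^2 + 1413λ - 6561.
No integer candidate from the rational root theorem (±divisors of 6561) is a root, so the roots are irrational. The cubic discriminant is Δ = 15699825 > 0, so there are three distinct real roots. p(6) = -387 and p(7) = 243 have opposite signs, so a root lies in (6, 7); Newton's method refines it to λ ≈ 6.595. p(28) = 75 and p(29) = -65 have opposite signs, so a root lies in (28, 29); Newton's method refines it to λ ≈ 28.508. p(34) = -135 and p(35) = 19 have opposite signs, so a root lies in (34, 35); Newton's method refines it to λ ≈ 34.897. Check (Vieta): the three roots sum to 70, matching tr M = 70.
So the eigenvalues of A^T A are ≈ 6.595, 28.508, 34.897 (all ≥ 0, as they must be for A^T A). The largest is λ_max ≈ 34.897, hence ||A||_2 = sqrt(λ_max) ≈ 5.9074.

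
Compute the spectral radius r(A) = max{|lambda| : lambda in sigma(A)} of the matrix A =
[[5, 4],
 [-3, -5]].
r(A) = sqrt(52)/2 ≈ 3.6056

The eigenvalues of A are the roots of its characteristic polynomial. With M = A (coefficients from the trace and determinant):
  p(λ) = det(λ I - M) = λ^2 - 13.
For λ^2 - 13 the discriminant is 52. It is nonnegative but not a perfect square, so the roots are real and irrational: λ = ± sqrt(52)/2 ≈ 3.6056, -3.6056.
Thus the eigenvalues (to 4 decimals) are 3.6056 (modulus 3.6056); -3.6056 (modulus 3.6056). The spectral radius is the largest modulus: r(A) = sqrt(52)/2 ≈ 3.6056. (Cross-check: r(A) ≤ ||A||_2 ≈ 8.5249; equality holds whenever A is normal, though it can also hold for some non-normal A.)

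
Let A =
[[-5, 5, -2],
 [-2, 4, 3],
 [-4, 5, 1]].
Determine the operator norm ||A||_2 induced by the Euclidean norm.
||A||_2 ≈ 10.4803 (= sqrt(largest eigenvalue of A^T A))

||A||_2 = sigma_max(A) = sqrt(lambda_max(A^T A)). Form the symmetric matrix M = A^T A =
[[45, -53, 0],
 [-53, 66, 7],
 [0, 7, 14]].
Its characteristic polynomial (trace, sum of principal 2x2 minors, determinant of M give the coefficients) is
  p(λ) = det(λ I - M) = λ^3 - 125λ^2 + 1666λ - 49.
No integer candidate from the rational root theorem (±divisors of 49) is a root, so the roots are irrational. The cubic discriminant is Δ = 24672556489 > 0, so there are three distinct real roots. p(0) = -49 and p(1) = 1493 have opposite signs, so a root lies in (0, 1); Newton's method refines it to λ ≈ 0.0295. p(15) = 191 and p(16) = -1297 have opposite signs, so a root lies in (15, 16); Newton's method refines it to λ ≈ 15.1345. p(109) = -8551 and p(110) = 1711 have opposite signs, so a root lies in (109, 110); Newton's method refines it to λ ≈ 109.836. Check (Vieta): the three roots sum to 125, matching tr M = 125.
So the eigenvalues of A^T A are ≈ 0.0295, 15.1345, 109.836 (all ≥ 0, as they must be for A^T A). The largest is λ_max ≈ 109.836, hence ||A||_2 = sqrt(λ_max) ≈ 10.4803.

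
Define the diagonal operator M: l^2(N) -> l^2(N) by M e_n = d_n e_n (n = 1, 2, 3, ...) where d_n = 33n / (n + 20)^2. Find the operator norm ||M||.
||M|| = 33/80 (attained at n = 20)

For M diagonal, ||M|| = sup_n |d_n|. Treat f(x) = 33x / (x + 20)^2 for real x > 0. By the quotient rule, f'(x) = 33(20 - x)/(x + 20)^3, which is positive for x < 20 and negative for x > 20. So f has a unique maximum at x = 20, and since 20 is a positive integer, the supremum over n ≥ 1 is attained at n = 20: d_20 = 33·20/(20 + 20)^2 = 33·20/1600 = 33/80. Hence ||M|| = 33/80.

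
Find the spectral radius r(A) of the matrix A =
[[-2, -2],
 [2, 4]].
r(A) = (2 + sqrt(20))/2 ≈ 3.2361

The eigenvalues of A are the roots of its characteristic polynomial. With M = A (coefficients from the trace and determinant):
  p(λ) = det(λ I - M) = λ^2 - 2λ - 4.
For λ^2 - 2λ - 4 the discriminant is 20. It is nonnegative but not a perfect square, so the roots are real and irrational: λ = (2 ± sqrt(20))/2 ≈ 3.2361, -1.2361.
Thus the eigenvalues (to 4 decimals) are 3.2361 (modulus 3.2361); -1.2361 (modulus 1.2361). The spectral radius is the largest modulus: r(A) = (2 + sqrt(20))/2 ≈ 3.2361. (Cross-check: r(A) ≤ ||A||_2 ≈ 5.2361; equality holds whenever A is normal, though it can also hold for some non-normal A.)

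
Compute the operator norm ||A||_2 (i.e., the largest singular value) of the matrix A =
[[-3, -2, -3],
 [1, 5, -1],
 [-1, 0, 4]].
||A||_2 ≈ 5.9164 (= sqrt(largest eigenvalue of A^T A))

||A||_2 = sigma_max(A) = sqrt(lambda_max(A^T A)). Form the symmetric matrix M = A^T A =
[[11, 11, 4],
 [11, 29, 1],
 [4, 1, 26]].
Its characteristic polynomial (trace, sum of principal 2x2 minors, determinant of M give the coefficients) is
  p(λ) = det(λ I - M) = λ^3 - 66λ^2 + 1221λ - 4761.
No integer candidate from the rational root theorem (±divisors of 4761) is a root, so the roots are irrational. The cubic discriminant is Δ = 31808889 > 0, so there are three distinct real roots. p(5) = -181 and p(6) = 405 have opposite signs, so a root lies in (5, 6); Newton's method refines it to λ ≈ 5.2914. p(25) = 139 and p(26) = -55 have opposite signs, so a root lies in (25, 26); Newton's method refines it to λ ≈ 25.705. p(35) = -1 and p(36) = 315 have opposite signs, so a root lies in (35, 36); Newton's method refines it to λ ≈ 35.0036. Check (Vieta): the three roots sum to 66, matching tr M = 66.
So the eigenvalues of A^T A are ≈ 5.2914, 25.705, 35.0036 (all ≥ 0, as they must be for A^T A). The largest is λ_max ≈ 35.0036, hence ||A||_2 = sqrt(λ_max) ≈ 5.9164.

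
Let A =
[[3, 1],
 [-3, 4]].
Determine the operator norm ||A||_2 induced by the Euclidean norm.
||A||_2 = sqrt((35 + sqrt(325))/2) ≈ 5.1492 (= sqrt(largest eigenvalue of A^T A))

||A||_2 = sigma_max(A) = sqrt(lambda_max(A^T A)). Form the symmetric matrix M = A^T A =
[[18, -9],
 [-9, 17]].
Its characteristic polynomial (trace, determinant of M give the coefficients) is
  p(λ) = det(λ I - M) = λ^2 - 35λ + 225.
For λ^2 - 35λ + 225 the discriminant is 325. It is nonnegative but not a perfect square, so the roots are real and irrational: λ = (35 ± sqrt(325))/2 ≈ 26.5139, 8.4861.
So the eigenvalues of A^T A are ≈ 8.4861, 26.5139 (all ≥ 0, as they must be for A^T A). The largest is λ_max = (35 + sqrt(325))/2 ≈ 26.5139, hence ||A||_2 = sqrt(λ_max) = sqrt((35 + sqrt(325))/2) ≈ 5.1492.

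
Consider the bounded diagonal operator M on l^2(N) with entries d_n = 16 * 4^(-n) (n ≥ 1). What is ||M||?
||M|| = 4 (attained at n = 1)

For M diagonal, ||M|| = sup_n |d_n|. The sequence d_n = 16 * 4^(-n) is positive and strictly decreasing (ratio 4^(-1) < 1), so the supremum is d_1 = 16/4 = 4. Hence ||M|| = 4.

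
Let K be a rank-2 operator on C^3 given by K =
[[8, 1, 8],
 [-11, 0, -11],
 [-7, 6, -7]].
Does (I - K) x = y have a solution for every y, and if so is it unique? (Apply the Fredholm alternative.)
(I - K) is invertible (det(I - K) = 77 ≠ 0), so for every y in C^3 the equation (I - K) x = y has a unique solution.

K has rank 2 and factors as K = U V^T = u1 v1^T + u2 v2^T with u1 = (-1, 1, -1), v1 = (-2, -3, -2), u2 = (-2, 3, 3), v2 = (-3, 1, -3) (multiplying out reproduces the displayed K). The nonzero eigenvalues of U V^T coincide with those of the 2 x 2 matrix G = V^T U = [[v1·u1, v1·u2], [v2·u1, v2·u2]] = [[1, -11], [7, 0]], and by the Sylvester determinant identity det(I_3 - U V^T) = det(I_2 - V^T U) = det([[0, 11], [-7, 1]]) = (0)(1) - (11)(-7) = 77. (Direct check: I - K =
[[-7, -1, -8],
 [11, 1, 11],
 [7, -6, 8]]
has determinant 77.) The finite-dimensional Fredholm alternative says: either (I - K) is invertible, or ker(I - K) ≠ {0} and then range(I - K) = ker((I - K)^*)^⊥, with dim ker(I - K) = dim ker((I - K)^*). Since det(I - K) ≠ 0, 1 is not an eigenvalue of K and ker(I - K) = {0}, so we are in the first case: for every y there is a unique x = (I - K)^(-1) y. (Explicitly, by the Woodbury identity, (I - U V^T)^(-1) = I + U (I_2 - G)^(-1) V^T.)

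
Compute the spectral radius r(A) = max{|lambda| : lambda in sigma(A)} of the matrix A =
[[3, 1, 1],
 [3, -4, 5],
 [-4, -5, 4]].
r(A) ≈ 4.3777

The eigenvalues of A are the roots of its characteristic polynomial. With M = A (coefficients from the trace, the sum of principal 2x2 minors, and det A):
  p(λ) = det(λ I - M) = λ^3 - 3λ^2 + 10λ + 36.
No integer candidate from the rational root theorem (±divisors of 36) is a root, so the roots are irrational. The cubic discriminant is Δ = -53644 < 0, so there is one real root and a complex-conjugate pair. p(-2) = -4 and p(-1) = 22 have opposite signs, so a root lies in (-2, -1); Newton's method refines it to λ ≈ -1.8785. Dividing out (λ - (-1.8785)) leaves approximately λ^2 - 4.8785λ + 19.1642. For λ^2 - 4.8785λ + 19.1642 the discriminant is -52.8573. It is negative, so the remaining roots are the complex-conjugate pair λ ≈ 2.4392 ± 3.6351i. Their product equals the constant term, so |λ|^2 ≈ 19.1642 and |λ| ≈ 4.3777.
Thus the eigenvalues (to 4 decimals) are -1.8785 (modulus 1.8785); 2.4392 ± 3.6351i (modulus 4.3777). The spectral radius is the largest modulus: r(A) ≈ 4.3777. (Cross-check: r(A) ≤ ||A||_2 ≈ 9.048; equality holds whenever A is normal, though it can also hold for some non-normal A.)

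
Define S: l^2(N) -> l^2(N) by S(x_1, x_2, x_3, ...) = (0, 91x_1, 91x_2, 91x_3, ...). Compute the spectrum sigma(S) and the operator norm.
sigma(S) = closed disk {z in C : |z| ≤ 91}; ||S|| = 91

Note S = 91·U where U is the unit right shift (U x)_k = x_{k-1} (with x_0 := 0); so ||S|| = 91||U|| and sigma(S) = 91·sigma(U). ||S x||^2 = sum_{k≥1} |91x_k|^2 = 8281||x||^2, so ||S|| = 91 and sigma(S) ⊂ {|z| ≤ 91}. For any |lambda| < 91, the equation (S - lambda I) x = 0 forces x_1 = 0, then 91x_k = lambda x_{k+1} ⇒ x = 0, so S has no eigenvalues. But (S - lambda I) is not surjective for |lambda| < 91: solving (S - lambda I) x = e_1 would require x_n proportional to (lambda/91)^(-n), which is not in l^2. So every |lambda| < 91 lies in the residual spectrum. The boundary |lambda| = 91 is in the approximate point spectrum (the spectrum is closed). Hence sigma(S) is the closed disk of radius 91.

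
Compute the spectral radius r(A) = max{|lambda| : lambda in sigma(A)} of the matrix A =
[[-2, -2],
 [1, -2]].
r(A) = sqrt(6) ≈ 2.4495

The eigenvalues of A are the roots of its characteristic polynomial. With M = A (coefficients from the trace and determinant):
  p(λ) = det(λ I - M) = λ^2 + 4λ + 6.
For λ^2 + 4λ + 6 the discriminant is -8. It is negative, so the roots are the complex-conjugate pair λ = -2 ± (sqrt(8)/2) i ≈ -2 ± 1.4142i. For a conjugate pair the product of the roots equals the constant term, so |λ|^2 = 6 and |λ| = sqrt(6) ≈ 2.4495.
Thus the eigenvalues (to 4 decimals) are -2 ± 1.4142i (modulus 2.4495). The spectral radius is the largest modulus: r(A) = sqrt(6) ≈ 2.4495. (Cross-check: r(A) ≤ ||A||_2 ≈ 3; equality holds whenever A is normal, though it can also hold for some non-normal A.)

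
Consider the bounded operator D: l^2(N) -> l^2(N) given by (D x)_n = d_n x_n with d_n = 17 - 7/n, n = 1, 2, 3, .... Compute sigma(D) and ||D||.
sigma(D) = {17 - 7/n : n ≥ 1} ∪ {17}; ||D|| = 17

A bounded diagonal operator on l^2 with diagonal entries d_n has spectrum equal to the closure of {d_n : n ≥ 1}: every d_n is an eigenvalue (with eigenvector e_n), so {d_n} ⊂ sigma(D); the spectrum is closed, so its closure is too; and for lambda not in the closure, (D - lambda I) has bounded inverse (the diagonal entries 1/(d_n - lambda) are bounded). For our sequence d_n = 17 - 7/n, n = 1, 2, 3, ...:
  - {d_n} = {17 - 7/n : n ≥ 1}; the only limit point is 17
  - closure = {17 - 7/n : n ≥ 1} ∪ {17}
For the norm: a diagonal operator has ||D|| = sup_n |d_n|. Here d_n = 17 - 7/n increases monotonically from d_1 = 10 toward 17, with all terms in [10, 17); so sup_n |d_n| = 17 (the supremum is the limit, not attained). So ||D|| = 17.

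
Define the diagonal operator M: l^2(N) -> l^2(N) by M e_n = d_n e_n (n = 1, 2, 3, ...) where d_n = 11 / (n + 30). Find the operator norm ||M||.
||M|| = 11/31 (attained at n = 1)

For M diagonal, ||M|| = sup_n |d_n| = sup_n 11/(n + 30). This is positive and strictly decreasing in n, so the supremum is attained at n = 1: d_1 = 11/(1 + 30) = 11/31. Hence ||M|| = 11/31.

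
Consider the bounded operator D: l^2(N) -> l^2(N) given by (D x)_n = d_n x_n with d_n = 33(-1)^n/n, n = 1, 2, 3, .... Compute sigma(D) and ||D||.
sigma(D) = {33(-1)^n/n : n ≥ 1} ∪ {0}; ||D|| = 33

A bounded diagonal operator on l^2 with diagonal entries d_n has spectrum equal to the closure of {d_n : n ≥ 1}: every d_n is an eigenvalue (with eigenvector e_n), so {d_n} ⊂ sigma(D); the spectrum is closed, so its closure is too; and for lambda not in the closure, (D - lambda I) has bounded inverse (the diagonal entries 1/(d_n - lambda) are bounded). For our sequence d_n = 33(-1)^n/n, n = 1, 2, 3, ...:
  - {d_n} = {33(-1)^n/n : n ≥ 1}; the only limit point is 0
  - closure = {33(-1)^n/n : n ≥ 1} ∪ {0}
For the norm: a diagonal operator has ||D|| = sup_n |d_n|. Here |d_n| = 33/n is decreasing, so sup_n |d_n| = |d_1| = 33. So ||D|| = 33.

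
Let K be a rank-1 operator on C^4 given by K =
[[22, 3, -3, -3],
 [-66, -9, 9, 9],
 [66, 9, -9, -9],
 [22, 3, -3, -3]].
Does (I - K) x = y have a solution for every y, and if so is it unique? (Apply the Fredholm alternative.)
(I - K) is singular (det(I - K) = 0, i.e. 1 ∈ sigma(K)). (I - K) x = y is solvable iff y ⊥ ker((I - K)^*) = span{(22, 3, -3, -3)}, i.e. iff 22y_1 + 3y_2 - 3y_3 - 3y_4 = 0. When solvable, the solutions are x = y + c·(1, -3, 3, 1), c arbitrary (ker(I - K) = span{(1, -3, 3, 1)}, dimension 1).

K has rank 1, so it is an outer product K = u v^T: every row of K is a multiple of one row vector. Reading off the entries, u = (1, -3, 3, 1) and v = (22, 3, -3, -3) (row i of K equals u_i·v^T). A rank-one matrix u v^T satisfies K u = u (v·u) and kills the (3)-dimensional subspace v^⊥, so its characteristic polynomial is lambda^3 (lambda - v·u) with v·u = tr K = 1. Hence the eigenvalues of I - K are 1 (multiplicity 3) and 1 - (1) = 0, so det(I - K) = 0. (Direct check: I - K =
[[-21, -3, 3, 3],
 [66, 10, -9, -9],
 [-66, -9, 10, 9],
 [-22, -3, 3, 4]]
has determinant 0.) So 1 is an eigenvalue of K and (I - K) is not invertible. The finite-dimensional Fredholm alternative says: either (I - K) is invertible, or ker(I - K) ≠ {0} and then range(I - K) = ker((I - K)^*)^⊥, with dim ker(I - K) = dim ker((I - K)^*). We are in the second case, so we need both kernels. Kernel of I - K: (I - K) u = u - u (v·u) = u - u = 0, so ker(I - K) = span{u} = span{(1, -3, 3, 1)} (it is exactly 1-dimensional because rank(I - K) = 3). Kernel of the adjoint: K is real, so (I - K)^* = I - K^T = I - v u^T, and (I - v u^T) v = v - v (u·v) = 0; hence ker((I - K)^*) = span{v} = span{(22, 3, -3, -3)}. Therefore (I - K) x = y is solvable iff <y, v> = 0, i.e. iff 22y_1 + 3y_2 - 3y_3 - 3y_4 = 0. When this holds, K y = u (v·y) = 0, so (I - K) y = y and x = y is a particular solution; the full solution set is the line x = y + c·u = y + c·(1, -3, 3, 1), c ∈ C.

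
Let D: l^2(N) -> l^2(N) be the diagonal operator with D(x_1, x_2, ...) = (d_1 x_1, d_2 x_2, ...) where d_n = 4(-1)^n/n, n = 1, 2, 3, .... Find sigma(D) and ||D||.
sigma(D) = {4(-1)^n/n : n ≥ 1} ∪ {0}; ||D|| = 4

A bounded diagonal operator on l^2 with diagonal entries d_n has spectrum equal to the closure of {d_n : n ≥ 1}: every d_n is an eigenvalue (with eigenvector e_n), so {d_n} ⊂ sigma(D); the spectrum is closed, so its closure is too; and for lambda not in the closure, (D - lambda I) has bounded inverse (the diagonal entries 1/(d_n - lambda) are bounded). For our sequence d_n = 4(-1)^n/n, n = 1, 2, 3, ...:
  - {d_n} = {4(-1)^n/n : n ≥ 1}; the only limit point is 0
  - closure = {4(-1)^n/n : n ≥ 1} ∪ {0}
For the norm: a diagonal operator has ||D|| = sup_n |d_n|. Here |d_n| = 4/n is decreasing, so sup_n |d_n| = |d_1| = 4. So ||D|| = 4.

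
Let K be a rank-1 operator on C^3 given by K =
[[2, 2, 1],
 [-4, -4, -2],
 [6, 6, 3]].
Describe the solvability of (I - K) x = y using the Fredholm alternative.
(I - K) is singular (det(I - K) = 0, i.e. 1 ∈ sigma(K)). (I - K) x = y is solvable iff y ⊥ ker((I - K)^*) = span{(2, 2, 1)}, i.e. iff 2y_1 + 2y_2 + y_3 = 0. When solvable, the solutions are x = y + c·(1, -2, 3), c arbitrary (ker(I - K) = span{(1, -2, 3)}, dimension 1).

K has rank 1, so it is an outer product K = u v^T: every row of K is a multiple of one row vector. Reading off the entries, u = (1, -2, 3) and v = (2, 2, 1) (row i of K equals u_i·v^T). A rank-one matrix u v^T satisfies K u = u (v·u) and kills the (2)-dimensional subspace v^⊥, so its characteristic polynomial is lambda^2 (lambda - v·u) with v·u = tr K = 1. Hence the eigenvalues of I - K are 1 (multiplicity 2) and 1 - (1) = 0, so det(I - K) = 0. (Direct check: I - K =
[[-1, -2, -1],
 [4, 5, 2],
 [-6, -6, -2]]
has determinant 0.) So 1 is an eigenvalue of K and (I - K) is not invertible. The finite-dimensional Fredholm alternative says: either (I - K) is invertible, or ker(I - K) ≠ {0} and then range(I - K) = ker((I - K)^*)^⊥, with dim ker(I - K) = dim ker((I - K)^*). We are in the second case, so we need both kernels. Kernel of I - K: (I - K) u = u - u (v·u) = u - u = 0, so ker(I - K) = span{u} = span{(1, -2, 3)} (it is exactly 1-dimensional because rank(I - K) = 2). Kernel of the adjoint: K is real, so (I - K)^* = I - K^T = I - v u^T, and (I - v u^T) v = v - v (u·v) = 0; hence ker((I - K)^*) = span{v} = span{(2, 2, 1)}. Therefore (I - K) x = y is solvable iff <y, v> = 0, i.e. iff 2y_1 + 2y_2 + y_3 = 0. When this holds, K y = u (v·y) = 0, so (I - K) y = y and x = y is a particular solution; the full solution set is the line x = y + c·u = y + c·(1, -2, 3), c ∈ C.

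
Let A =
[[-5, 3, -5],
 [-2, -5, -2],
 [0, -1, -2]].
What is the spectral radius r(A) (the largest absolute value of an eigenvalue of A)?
r(A) ≈ 5.1194

The eigenvalues of A are the roots of its characteristic polynomial. With M = A (coefficients from the trace, the sum of principal 2x2 minors, and det A):
  p(λ) = det(λ I - M) = λ^3 + 12λ^2 + 49λ + 62.
No integer candidate from the rational root theorem (±divisors of 62) is a root, so the roots are irrational. The cubic discriminant is Δ = -976 < 0, so there is one real root and a complex-conjugate pair. p(-3) = -4 and p(-2) = 4 have opposite signs, so a root lies in (-3, -2); Newton's method refines it to λ ≈ -2.3656. Dividing out (λ - (-2.3656)) leaves approximately λ^2 + 9.6344λ + 26.2086. For λ^2 + 9.6344λ + 26.2086 the discriminant is -12.0134. It is negative, so the remaining roots are the complex-conjugate pair λ ≈ -4.8172 ± 1.733i. Their product equals the constant term, so |λ|^2 ≈ 26.2086 and |λ| ≈ 5.1194.
Thus the eigenvalues (to 4 decimals) are -2.3656 (modulus 2.3656); -4.8172 ± 1.733i (modulus 5.1194). The spectral radius is the largest modulus: r(A) ≈ 5.1194. (Cross-check: r(A) ≤ ||A||_2 ≈ 7.8273; equality holds whenever A is normal, though it can also hold for some non-normal A.)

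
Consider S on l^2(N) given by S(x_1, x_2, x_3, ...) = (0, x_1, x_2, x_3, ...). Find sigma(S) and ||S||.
sigma(S) = closed disk {z in C : |z| ≤ 1}; ||S|| = 1

S is the unit right shift on l^2(N). ||S x||^2 = sum_{k≥1} |x_k|^2 = ||x||^2, so ||S|| = 1 and sigma(S) ⊂ {|z| ≤ 1}. For any |lambda| < 1, the equation (S - lambda I) x = 0 forces x_1 = 0, then x_k = lambda x_{k+1} ⇒ x = 0, so S has no eigenvalues. But (S - lambda I) is not surjective for |lambda| < 1: solving (S - lambda I) x = e_1 would require x_n proportional to lambda^(-n), which is not in l^2. So every |lambda| < 1 lies in the residual spectrum. The boundary |lambda| = 1 is in the approximate point spectrum (the spectrum is closed). Hence sigma(S) is the closed disk of radius 1.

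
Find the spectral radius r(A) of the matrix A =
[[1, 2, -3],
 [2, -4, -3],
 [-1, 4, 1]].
r(A) ≈ 2.9196

The eigenvalues of A are the roots of its characteristic polynomial. With M = A (coefficients from the trace, the sum of principal 2x2 minors, and det A):
  p(λ) = det(λ I - M) = λ^3 + 2λ^2 - 2λ + 2.
No integer candidate from the rational root theorem (±divisors of 2) is a root, so the roots are irrational. The cubic discriminant is Δ = -268 < 0, so there is one real root and a complex-conjugate pair. p(-3) = -1 and p(-2) = 6 have opposite signs, so a root lies in (-3, -2); Newton's method refines it to λ ≈ -2.9196. Dividing out (λ - (-2.9196)) leaves approximately λ^2 - 0.9196λ + 0.685. For λ^2 - 0.9196λ + 0.685 the discriminant is -1.8943. It is negative, so the remaining roots are the complex-conjugate pair λ ≈ 0.4598 ± 0.6882i. Their product equals the constant term, so |λ|^2 ≈ 0.685 and |λ| ≈ 0.8277.
Thus the eigenvalues (to 4 decimals) are -2.9196 (modulus 2.9196); 0.4598 ± 0.6882i (modulus 0.8277). The spectral radius is the largest modulus: r(A) ≈ 2.9196. (Cross-check: r(A) ≤ ||A||_2 ≈ 6.7237; equality holds whenever A is normal, though it can also hold for some non-normal A.)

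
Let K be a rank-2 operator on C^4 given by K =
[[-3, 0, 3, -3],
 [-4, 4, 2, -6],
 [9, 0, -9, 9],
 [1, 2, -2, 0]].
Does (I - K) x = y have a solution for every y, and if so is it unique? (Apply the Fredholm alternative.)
(I - K) is invertible (det(I - K) = -6 ≠ 0), so for every y in C^4 the equation (I - K) x = y has a unique solution.

K has rank 2 and factors as K = U V^T = u1 v1^T + u2 v2^T with u1 = (1, 0, -3, -1), v1 = (-1, -2, 2, 0), u2 = (1, 2, -3, 0), v2 = (-2, 2, 1, -3) (multiplying out reproduces the displayed K). The nonzero eigenvalues of U V^T coincide with those of the 2 x 2 matrix G = V^T U = [[v1·u1, v1·u2], [v2·u1, v2·u2]] = [[-7, -11], [-2, -1]], and by the Sylvester determinant identity det(I_4 - U V^T) = det(I_2 - V^T U) = det([[8, 11], [2, 2]]) = (8)(2) - (11)(2) = -6. (Direct check: I - K =
[[4, 0, -3, 3],
 [4, -3, -2, 6],
 [-9, 0, 10, -9],
 [-1, -2, 2, 1]]
has determinant -6.) The finite-dimensional Fredholm alternative says: either (I - K) is invertible, or ker(I - K) ≠ {0} and then range(I - K) = ker((I - K)^*)^⊥, with dim ker(I - K) = dim ker((I - K)^*). Since det(I - K) ≠ 0, 1 is not an eigenvalue of K and ker(I - K) = {0}, so we are in the first case: for every y there is a unique x = (I - K)^(-1) y. (Explicitly, by the Woodbury identity, (I - U V^T)^(-1) = I + U (I_2 - G)^(-1) V^T.)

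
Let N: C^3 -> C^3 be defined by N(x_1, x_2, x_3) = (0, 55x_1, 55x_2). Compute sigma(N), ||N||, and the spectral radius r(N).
sigma(N) = {0}; ||N|| = 55; r(N) = 0. (N is nilpotent with N^3 = 0.)

On C^3, N is a strictly lower-triangular matrix with 55 on the subdiagonal and zeros elsewhere, so its characteristic polynomial is lambda^3 and every eigenvalue is 0: sigma(N) = {0}. For the operator norm, N e_i = 55e_{i+1} for i = 1, ..., 2 and N e_3 = 0, so the singular values of N are 55 (with multiplicity 2) and 0; hence ||N|| = 55. The spectral radius r(N) = max|lambda| = 0. Note ||N|| > r(N) — characteristic of non-normal nilpotent operators. Indeed N^3 = 0.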